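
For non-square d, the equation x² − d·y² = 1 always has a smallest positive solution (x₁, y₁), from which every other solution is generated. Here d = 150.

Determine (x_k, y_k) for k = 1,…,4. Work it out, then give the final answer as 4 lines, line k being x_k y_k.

49 4
4801 392
470449 38412
46099201 3763984

√150 → a₀=12, period (4,24); ℓ=2 even so k=1
a_0=12:  p_0=12·1+0=12,  q_0=12·0+1=1
a_1=4:  p_1=4·12+1=49,  q_1=4·1+0=4
fundamental: x₁=49, y₁=4  (since 2401 − 150·16 = 1)
(x_2, y_2) = (49·49 + 150·4·4, 49·4 + 4·49) = (4801, 392)
(x_3, y_3) = (49·4801 + 150·4·392, 49·392 + 4·4801) = (470449, 38412)
(x_4, y_4) = (49·470449 + 150·4·38412, 49·38412 + 4·470449) = (46099201, 3763984)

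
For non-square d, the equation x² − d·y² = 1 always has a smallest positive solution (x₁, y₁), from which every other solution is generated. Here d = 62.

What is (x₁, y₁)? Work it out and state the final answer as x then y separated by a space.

d=62: √d = [7; 1,6,1,14] (ℓ=4, even), read p_3/q_3
step 0: (7, 1)  from 7·(1,0) + (0,1)
step 1: (8, 1)  from 1·(7,1) + (1,0)
step 2: (55, 7)  from 6·(8,1) + (7,1)
step 3: (63, 8)  from 1·(55,7) + (8,1)
(x₁, y₁) = (63, 8);  63² − 62·8² = 1 ✓

63 8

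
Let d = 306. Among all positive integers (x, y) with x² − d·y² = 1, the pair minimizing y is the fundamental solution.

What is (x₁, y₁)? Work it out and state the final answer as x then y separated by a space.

d=306: √d = [17; 2,34] (ℓ=2, even), read p_1/q_1
i=0: a=17 ⇒ p=17, q=1
i=1: a=2 ⇒ p=35, q=2
→ (35, 2).  Check: 35²=1225, 306·2²=1224, difference 1.

35 2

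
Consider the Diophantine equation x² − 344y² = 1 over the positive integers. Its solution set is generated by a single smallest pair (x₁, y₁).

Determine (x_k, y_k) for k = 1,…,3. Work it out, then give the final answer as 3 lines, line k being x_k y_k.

10405 561
216528049 11674410
4505948689285 242944471539

d=344: √d = [18; 1,1,4,1,3,1,4,1,1,36] (ℓ=10, even), read p_9/q_9
step 0: (18, 1)  from 18·(1,0) + (0,1)
…
step 4: (204, 11)  from 1·(167,9) + (37,2)
…
step 7: (4711, 254)  from 4·(983,53) + (779,42)
step 8: (5694, 307)  from 1·(4711,254) + (983,53)
step 9: (10405, 561)  from 1·(5694,307) + (4711,254)
→ (10405, 561).  Check: 10405²=108264025, 344·561²=108264024, difference 1.
(x_2, y_2) = (10405·10405 + 344·561·561, 10405·561 + 561·10405) = (216528049, 11674410)
(x_3, y_3) = (10405·216528049 + 344·561·11674410, 10405·11674410 + 561·216528049) = (4505948689285, 242944471539)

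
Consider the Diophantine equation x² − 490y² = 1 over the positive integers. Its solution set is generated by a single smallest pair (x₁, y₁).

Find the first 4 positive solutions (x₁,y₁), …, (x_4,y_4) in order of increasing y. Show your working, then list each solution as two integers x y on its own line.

[22; 7,2,1,4,4,4,1,2,7,44] for √490; ℓ=10 ⇒ convergent index 9
step 0: (22, 1)  from 22·(1,0) + (0,1)
…
step 2: (332, 15)  from 2·(155,7) + (22,1)
step 3: (487, 22)  from 1·(332,15) + (155,7)
…
step 5: (9607, 434)  from 4·(2280,103) + (487,22)
step 6: (40708, 1839)  from 4·(9607,434) + (2280,103)
step 7: (50315, 2273)  from 1·(40708,1839) + (9607,434)
step 8: (141338, 6385)  from 2·(50315,2273) + (40708,1839)
step 9: (1039681, 46968)  from 7·(141338,6385) + (50315,2273)
fundamental: x₁=1039681, y₁=46968  (since 1080936581761 − 490·2205993024 = 1)
(x_2, y_2) = (1039681·1039681 + 490·46968·46968, 1039681·46968 + 46968·1039681) = (2161873163521, 97663474416)
(x_3, y_3) = (1039681·2161873163521 + 490·46968·97663474416, 1039681·97663474416 + 46968·2161873163521) = (4495316905044313921, 203077717488555624)
(x_4, y_4) = (1039681·4495316905044313921 + 490·46968·203077717488555624, 1039681·203077717488555624 + 46968·4495316905044313921) = (9347391150304592810234881, 422272088792340335957472)

1039681 46968
2161873163521 97663474416
4495316905044313921 203077717488555624
9347391150304592810234881 422272088792340335957472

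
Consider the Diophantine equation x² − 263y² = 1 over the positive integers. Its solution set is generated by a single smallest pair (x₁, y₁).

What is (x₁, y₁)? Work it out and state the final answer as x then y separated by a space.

[16; 4,1,1,1,1,15,1,1,1,1,4,32] for √263; ℓ=12 ⇒ convergent index 11
step 0: (16, 1)  from 16·(1,0) + (0,1)
step 1: (65, 4)  from 4·(16,1) + (1,0)
step 2: (81, 5)  from 1·(65,4) + (16,1)
step 3: (146, 9)  from 1·(81,5) + (65,4)
step 4: (227, 14)  from 1·(146,9) + (81,5)
…
step 7: (6195, 382)  from 1·(5822,359) + (373,23)
…
step 10: (30229, 1864)  from 1·(18212,1123) + (12017,741)
step 11: (139128, 8579)  from 4·(30229,1864) + (18212,1123)
fundamental: x₁=139128, y₁=8579  (since 19356600384 − 263·73599241 = 1)

139128 8579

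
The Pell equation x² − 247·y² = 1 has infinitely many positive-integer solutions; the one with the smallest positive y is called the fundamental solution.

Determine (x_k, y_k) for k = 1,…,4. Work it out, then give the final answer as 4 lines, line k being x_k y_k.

d=247: √d = [15; 1,2,1,1,9,1,9,1,1,2,1,30] (ℓ=12, even), read p_11/q_11
step 0: (15, 1)  from 15·(1,0) + (0,1)
step 1: (16, 1)  from 1·(15,1) + (1,0)
step 2: (47, 3)  from 2·(16,1) + (15,1)
…
step 4: (110, 7)  from 1·(63,4) + (47,3)
…
step 6: (1163, 74)  from 1·(1053,67) + (110,7)
step 7: (11520, 733)  from 9·(1163,74) + (1053,67)
step 8: (12683, 807)  from 1·(11520,733) + (1163,74)
step 9: (24203, 1540)  from 1·(12683,807) + (11520,733)
step 10: (61089, 3887)  from 2·(24203,1540) + (12683,807)
step 11: (85292, 5427)  from 1·(61089,3887) + (24203,1540)
→ (85292, 5427).  Check: 85292²=7274725264, 247·5427²=7274725263, difference 1.
(x_2, y_2) = (85292·85292 + 247·5427·5427, 85292·5427 + 5427·85292) = (14549450527, 925759368)
(x_3, y_3) = (85292·14549450527 + 247·5427·925759368, 85292·925759368 + 5427·14549450527) = (2481903468612476, 157919736025485)
(x_4, y_4) = (85292·2481903468612476 + 247·5427·157919736025485, 85292·157919736025485 + 5427·2481903468612476) = (423373021275241155457, 26938580249245573872)

85292 5427
14549450527 925759368
2481903468612476 157919736025485
423373021275241155457 26938580249245573872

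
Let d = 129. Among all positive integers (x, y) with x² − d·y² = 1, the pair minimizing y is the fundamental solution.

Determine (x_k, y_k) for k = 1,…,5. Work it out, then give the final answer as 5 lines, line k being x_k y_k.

16855 1484
568182049 50025640
19153416854935 1686364322916
645661681611676801 56847341275472720
21765255267976208106775 1916323872709821068284

[11; 2,1,3,1,6,1,3,1,2,22] for √129; ℓ=10 ⇒ convergent index 9
k=0  a_k=11  p_k/q_k = 11/1
k=1  a_k=2  p_k/q_k = 23/2
k=2  a_k=1  p_k/q_k = 34/3
k=3  a_k=3  p_k/q_k = 125/11
k=4  a_k=1  p_k/q_k = 159/14
k=5  a_k=6  p_k/q_k = 1079/95
k=6  a_k=1  p_k/q_k = 1238/109
k=7  a_k=3  p_k/q_k = 4793/422
k=8  a_k=1  p_k/q_k = 6031/531
k=9  a_k=2  p_k/q_k = 16855/1484
→ (16855, 1484).  Check: 16855²=284091025, 129·1484²=284091024, difference 1.
(x_2, y_2) = (16855·16855 + 129·1484·1484, 16855·1484 + 1484·16855) = (568182049, 50025640)
(x_3, y_3) = (16855·568182049 + 129·1484·50025640, 16855·50025640 + 1484·568182049) = (19153416854935, 1686364322916)
(x_4, y_4) = (16855·19153416854935 + 129·1484·1686364322916, 16855·1686364322916 + 1484·19153416854935) = (645661681611676801, 56847341275472720)
(x_5, y_5) = (16855·645661681611676801 + 129·1484·56847341275472720, 16855·56847341275472720 + 1484·645661681611676801) = (21765255267976208106775, 1916323872709821068284)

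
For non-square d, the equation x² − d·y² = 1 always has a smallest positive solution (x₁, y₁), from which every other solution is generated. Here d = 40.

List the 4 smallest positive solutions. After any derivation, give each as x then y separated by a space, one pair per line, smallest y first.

√40 = [6; 3,12, …], period ℓ=2 (even) → k=1
k=0  a_k=6  p_k/q_k = 6/1
k=1  a_k=3  p_k/q_k = 19/3
fundamental: x₁=19, y₁=3  (since 361 − 40·9 = 1)
k=2:  x_2 = 19·19+40·3·3 = 721,  y_2 = 19·3+3·19 = 114
k=3:  x_3 = 19·721+40·3·114 = 27379,  y_3 = 19·114+3·721 = 4329
k=4:  x_4 = 19·27379+40·3·4329 = 1039681,  y_4 = 19·4329+3·27379 = 164388

19 3
721 114
27379 4329
1039681 164388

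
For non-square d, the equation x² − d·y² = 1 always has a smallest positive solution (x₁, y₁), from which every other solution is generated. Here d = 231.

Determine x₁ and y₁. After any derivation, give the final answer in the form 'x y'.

√231 = [15; 5,30, …], period ℓ=2 (even) → k=1
a_0=15:  p_0=15·1+0=15,  q_0=15·0+1=1
a_1=5:  p_1=5·15+1=76,  q_1=5·1+0=5
fundamental: x₁=76, y₁=5  (since 5776 − 231·25 = 1)

76 5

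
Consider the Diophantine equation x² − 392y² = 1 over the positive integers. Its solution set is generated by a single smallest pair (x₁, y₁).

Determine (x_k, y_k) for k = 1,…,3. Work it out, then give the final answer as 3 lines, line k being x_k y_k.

√392 = [19; 1,3,1,38, …], period ℓ=4 (even) → k=3
a_0=19:  p_0=19·1+0=19,  q_0=19·0+1=1
a_1=1:  p_1=1·19+1=20,  q_1=1·1+0=1
a_2=3:  p_2=3·20+19=79,  q_2=3·1+1=4
a_3=1:  p_3=1·79+20=99,  q_3=1·4+1=5
→ (99, 5).  Check: 99²=9801, 392·5²=9800, difference 1.
(99+5√392)^2 = 19601 + 990√392
(99+5√392)^3 = 3880899 + 196015√392

99 5
19601 990
3880899 196015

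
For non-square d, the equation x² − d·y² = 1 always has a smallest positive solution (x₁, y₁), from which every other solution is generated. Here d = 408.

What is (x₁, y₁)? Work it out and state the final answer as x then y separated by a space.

101 5

√408 → a₀=20, period (5,40); ℓ=2 even so k=1
i=0: a=20 ⇒ p=20, q=1
i=1: a=5 ⇒ p=101, q=5
→ (101, 5).  Check: 101²=10201, 408·5²=10200, difference 1.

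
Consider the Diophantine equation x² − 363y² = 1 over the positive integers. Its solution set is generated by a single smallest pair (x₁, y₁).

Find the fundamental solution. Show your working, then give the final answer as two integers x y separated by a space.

d=363: √d = [19; 19,38] (ℓ=2, even), read p_1/q_1
a_0=19:  p_0=19·1+0=19,  q_0=19·0+1=1
a_1=19:  p_1=19·19+1=362,  q_1=19·1+0=19
fundamental: x₁=362, y₁=19  (since 131044 − 363·361 = 1)

362 19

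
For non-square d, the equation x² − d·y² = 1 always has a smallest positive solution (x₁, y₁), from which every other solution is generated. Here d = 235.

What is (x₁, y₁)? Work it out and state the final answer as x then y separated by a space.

46 3

d=235: √d = [15; 3,30] (ℓ=2, even), read p_1/q_1
a_0=15:  p_0=15·1+0=15,  q_0=15·0+1=1
a_1=3:  p_1=3·15+1=46,  q_1=3·1+0=3
(x₁, y₁) = (46, 3);  46² − 235·3² = 1 ✓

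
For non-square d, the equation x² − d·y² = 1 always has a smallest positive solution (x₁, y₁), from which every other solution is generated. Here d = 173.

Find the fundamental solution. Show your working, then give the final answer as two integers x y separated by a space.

2499849 190060

√173 = [13; 6,1,1,6,26, …], period ℓ=5 (odd) → k=9
a_0=13:  p_0=13·1+0=13,  q_0=13·0+1=1
a_1=6:  p_1=6·13+1=79,  q_1=6·1+0=6
a_2=1:  p_2=1·79+13=92,  q_2=1·6+1=7
a_3=1:  p_3=1·92+79=171,  q_3=1·7+6=13
a_4=6:  p_4=6·171+92=1118,  q_4=6·13+7=85
…
a_7=1:  p_7=1·176552+29239=205791,  q_7=1·13423+2223=15646
a_8=1:  p_8=1·205791+176552=382343,  q_8=1·15646+13423=29069
a_9=6:  p_9=6·382343+205791=2499849,  q_9=6·29069+15646=190060
→ (2499849, 190060).  Check: 2499849²=6249245022801, 173·190060²=6249245022800, difference 1.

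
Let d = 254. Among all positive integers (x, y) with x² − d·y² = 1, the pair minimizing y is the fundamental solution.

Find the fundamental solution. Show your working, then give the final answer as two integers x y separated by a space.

255 16

√254 → a₀=15, period (1,14,1,30); ℓ=4 even so k=3
i=0: a=15 ⇒ p=15, q=1
i=1: a=1 ⇒ p=16, q=1
i=2: a=14 ⇒ p=239, q=15
i=3: a=1 ⇒ p=255, q=16
(x₁, y₁) = (255, 16);  255² − 254·16² = 1 ✓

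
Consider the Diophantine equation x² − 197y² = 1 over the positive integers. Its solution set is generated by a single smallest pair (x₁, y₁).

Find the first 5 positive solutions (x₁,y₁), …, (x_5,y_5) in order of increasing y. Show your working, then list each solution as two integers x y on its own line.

393 28
308897 22008
242792649 17298260
190834713217 13596410352
149995841795913 10686761238412

√197 = [14; 28, …], period ℓ=1 (odd) → k=1
a_0=14:  p_0=14·1+0=14,  q_0=14·0+1=1
a_1=28:  p_1=28·14+1=393,  q_1=28·1+0=28
fundamental: x₁=393, y₁=28  (since 154449 − 197·784 = 1)
n=2: (393,28)∘(393,28) = (393·393+197·28·28, 393·28+28·393) = (308897,22008)
n=3: (308897,22008)∘(393,28) = (393·308897+197·28·22008, 393·22008+28·308897) = (242792649,17298260)
n=4: (242792649,17298260)∘(393,28) = (393·242792649+197·28·17298260, 393·17298260+28·242792649) = (190834713217,13596410352)
n=5: (190834713217,13596410352)∘(393,28) = (393·190834713217+197·28·13596410352, 393·13596410352+28·190834713217) = (149995841795913,10686761238412)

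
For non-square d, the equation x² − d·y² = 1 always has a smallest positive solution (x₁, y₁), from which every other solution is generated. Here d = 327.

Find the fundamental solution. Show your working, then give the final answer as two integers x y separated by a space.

√327 = [18; 12,36, …], period ℓ=2 (even) → k=1
k=0  a_k=18  p_k/q_k = 18/1
k=1  a_k=12  p_k/q_k = 217/12
→ (217, 12).  Check: 217²=47089, 327·12²=47088, difference 1.

217 12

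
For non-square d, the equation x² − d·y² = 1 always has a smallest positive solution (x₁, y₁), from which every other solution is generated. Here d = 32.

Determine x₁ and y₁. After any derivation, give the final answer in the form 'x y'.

√32 → a₀=5, period (1,1,1,10); ℓ=4 even so k=3
a_0=5:  p_0=5·1+0=5,  q_0=5·0+1=1
a_1=1:  p_1=1·5+1=6,  q_1=1·1+0=1
a_2=1:  p_2=1·6+5=11,  q_2=1·1+1=2
a_3=1:  p_3=1·11+6=17,  q_3=1·2+1=3
fundamental: x₁=17, y₁=3  (since 289 − 32·9 = 1)

17 3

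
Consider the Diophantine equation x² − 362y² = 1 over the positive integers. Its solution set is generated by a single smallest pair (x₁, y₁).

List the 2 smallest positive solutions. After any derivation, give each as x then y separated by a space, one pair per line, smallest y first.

723 38
1045457 54948

[19; 38] for √362; ℓ=1 ⇒ convergent index 1
k=0  a_k=19  p_k/q_k = 19/1
k=1  a_k=38  p_k/q_k = 723/38
fundamental: x₁=723, y₁=38  (since 522729 − 362·1444 = 1)
n=2: (723,38)∘(723,38) = (723·723+362·38·38, 723·38+38·723) = (1045457,54948)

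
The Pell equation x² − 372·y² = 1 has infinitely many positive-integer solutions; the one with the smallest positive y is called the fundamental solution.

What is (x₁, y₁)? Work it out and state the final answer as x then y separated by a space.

12151 630

√372 = [19; 3,2,12,2,3,38, …], period ℓ=6 (even) → k=5
step 0: (19, 1)  from 19·(1,0) + (0,1)
step 1: (58, 3)  from 3·(19,1) + (1,0)
step 2: (135, 7)  from 2·(58,3) + (19,1)
step 3: (1678, 87)  from 12·(135,7) + (58,3)
step 4: (3491, 181)  from 2·(1678,87) + (135,7)
step 5: (12151, 630)  from 3·(3491,181) + (1678,87)
(x₁, y₁) = (12151, 630);  12151² − 372·630² = 1 ✓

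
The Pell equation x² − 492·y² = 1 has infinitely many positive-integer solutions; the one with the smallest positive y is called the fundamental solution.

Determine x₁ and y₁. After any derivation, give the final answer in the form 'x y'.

[22; 5,1,1,10,1,1,5,44] for √492; ℓ=8 ⇒ convergent index 7
i=0: a=22 ⇒ p=22, q=1
…
i=6: a=1 ⇒ p=5390, q=243
i=7: a=5 ⇒ p=29767, q=1342
→ (29767, 1342).  Check: 29767²=886074289, 492·1342²=886074288, difference 1.

29767 1342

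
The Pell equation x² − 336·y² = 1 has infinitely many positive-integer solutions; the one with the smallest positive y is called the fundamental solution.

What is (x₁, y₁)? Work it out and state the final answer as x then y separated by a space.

55 3

[18; 3,36] for √336; ℓ=2 ⇒ convergent index 1
a_0=18:  p_0=18·1+0=18,  q_0=18·0+1=1
a_1=3:  p_1=3·18+1=55,  q_1=3·1+0=3
fundamental: x₁=55, y₁=3  (since 3025 − 336·9 = 1)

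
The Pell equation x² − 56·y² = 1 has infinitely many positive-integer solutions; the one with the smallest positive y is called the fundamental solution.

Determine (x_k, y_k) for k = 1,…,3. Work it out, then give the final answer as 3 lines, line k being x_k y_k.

√56 → a₀=7, period (2,14); ℓ=2 even so k=1
k=0  a_k=7  p_k/q_k = 7/1
k=1  a_k=2  p_k/q_k = 15/2
→ (15, 2).  Check: 15²=225, 56·2²=224, difference 1.
n=2: (15,2)∘(15,2) = (15·15+56·2·2, 15·2+2·15) = (449,60)
n=3: (449,60)∘(15,2) = (15·449+56·2·60, 15·60+2·449) = (13455,1798)

15 2
449 60
13455 1798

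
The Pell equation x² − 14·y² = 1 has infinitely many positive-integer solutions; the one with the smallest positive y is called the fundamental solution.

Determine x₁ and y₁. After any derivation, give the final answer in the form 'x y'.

15 4

√14 = [3; 1,2,1,6, …], period ℓ=4 (even) → k=3
k=0  a_k=3  p_k/q_k = 3/1
k=1  a_k=1  p_k/q_k = 4/1
k=2  a_k=2  p_k/q_k = 11/3
k=3  a_k=1  p_k/q_k = 15/4
→ (15, 4).  Check: 15²=225, 14·4²=224, difference 1.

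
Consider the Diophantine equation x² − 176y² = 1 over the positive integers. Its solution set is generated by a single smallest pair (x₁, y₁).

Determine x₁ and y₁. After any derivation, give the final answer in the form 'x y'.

199 15

√176 → a₀=13, period (3,1,3,26); ℓ=4 even so k=3
k=0  a_k=13  p_k/q_k = 13/1
…
k=2  a_k=1  p_k/q_k = 53/4
k=3  a_k=3  p_k/q_k = 199/15
fundamental: x₁=199, y₁=15  (since 39601 − 176·225 = 1)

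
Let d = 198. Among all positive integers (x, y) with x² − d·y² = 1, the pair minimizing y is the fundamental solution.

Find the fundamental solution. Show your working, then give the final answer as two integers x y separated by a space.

197 14

√198 → a₀=14, period (14,28); ℓ=2 even so k=1
step 0: (14, 1)  from 14·(1,0) + (0,1)
step 1: (197, 14)  from 14·(14,1) + (1,0)
fundamental: x₁=197, y₁=14  (since 38809 − 198·196 = 1)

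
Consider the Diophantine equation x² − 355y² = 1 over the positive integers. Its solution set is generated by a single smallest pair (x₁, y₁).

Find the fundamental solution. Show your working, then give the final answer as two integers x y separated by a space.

954809 50676

d=355: √d = [18; 1,5,3,3,1,6,1,3,3,5,1,36] (ℓ=12, even), read p_11/q_11
a_0=18:  p_0=18·1+0=18,  q_0=18·0+1=1
…
a_3=3:  p_3=3·113+19=358,  q_3=3·6+1=19
a_4=3:  p_4=3·358+113=1187,  q_4=3·19+6=63
…
a_6=6:  p_6=6·1545+1187=10457,  q_6=6·82+63=555
a_7=1:  p_7=1·10457+1545=12002,  q_7=1·555+82=637
…
a_9=3:  p_9=3·46463+12002=151391,  q_9=3·2466+637=8035
a_10=5:  p_10=5·151391+46463=803418,  q_10=5·8035+2466=42641
a_11=1:  p_11=1·803418+151391=954809,  q_11=1·42641+8035=50676
fundamental: x₁=954809, y₁=50676  (since 911660226481 − 355·2568056976 = 1)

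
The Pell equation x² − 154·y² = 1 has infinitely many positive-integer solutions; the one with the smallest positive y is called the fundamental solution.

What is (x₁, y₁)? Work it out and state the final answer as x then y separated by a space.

21295 1716

√154 = [12; 2,2,3,1,2,1,3,2,2,24, …], period ℓ=10 (even) → k=9
k=0  a_k=12  p_k/q_k = 12/1
…
k=4  a_k=1  p_k/q_k = 273/22
k=5  a_k=2  p_k/q_k = 757/61
…
k=8  a_k=2  p_k/q_k = 8724/703
k=9  a_k=2  p_k/q_k = 21295/1716
(x₁, y₁) = (21295, 1716);  21295² − 154·1716² = 1 ✓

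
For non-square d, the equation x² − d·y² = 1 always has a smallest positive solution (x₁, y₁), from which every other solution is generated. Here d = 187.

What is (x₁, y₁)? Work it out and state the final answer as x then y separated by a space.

√187 = [13; 1,2,13,2,1,26, …], period ℓ=6 (even) → k=5
a_0=13:  p_0=13·1+0=13,  q_0=13·0+1=1
a_1=1:  p_1=1·13+1=14,  q_1=1·1+0=1
…
a_4=2:  p_4=2·547+41=1135,  q_4=2·40+3=83
a_5=1:  p_5=1·1135+547=1682,  q_5=1·83+40=123
→ (1682, 123).  Check: 1682²=2829124, 187·123²=2829123, difference 1.

1682 123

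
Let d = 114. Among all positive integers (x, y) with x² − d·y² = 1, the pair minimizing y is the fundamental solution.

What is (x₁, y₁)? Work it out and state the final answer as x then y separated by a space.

√114 → a₀=10, period (1,2,10,2,1,20); ℓ=6 even so k=5
step 0: (10, 1)  from 10·(1,0) + (0,1)
…
step 2: (32, 3)  from 2·(11,1) + (10,1)
…
step 4: (694, 65)  from 2·(331,31) + (32,3)
step 5: (1025, 96)  from 1·(694,65) + (331,31)
fundamental: x₁=1025, y₁=96  (since 1050625 − 114·9216 = 1)

1025 96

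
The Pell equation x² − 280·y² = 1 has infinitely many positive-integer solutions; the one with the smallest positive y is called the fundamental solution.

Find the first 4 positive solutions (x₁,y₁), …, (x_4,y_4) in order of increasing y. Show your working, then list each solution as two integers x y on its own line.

d=280: √d = [16; 1,2,1,2,1,32] (ℓ=6, even), read p_5/q_5
step 0: (16, 1)  from 16·(1,0) + (0,1)
…
step 3: (67, 4)  from 1·(50,3) + (17,1)
step 4: (184, 11)  from 2·(67,4) + (50,3)
step 5: (251, 15)  from 1·(184,11) + (67,4)
fundamental: x₁=251, y₁=15  (since 63001 − 280·225 = 1)
(x_2, y_2) = (251·251 + 280·15·15, 251·15 + 15·251) = (126001, 7530)
(x_3, y_3) = (251·126001 + 280·15·7530, 251·7530 + 15·126001) = (63252251, 3780045)
(x_4, y_4) = (251·63252251 + 280·15·3780045, 251·3780045 + 15·63252251) = (31752504001, 1897575060)

251 15
126001 7530
63252251 3780045
31752504001 1897575060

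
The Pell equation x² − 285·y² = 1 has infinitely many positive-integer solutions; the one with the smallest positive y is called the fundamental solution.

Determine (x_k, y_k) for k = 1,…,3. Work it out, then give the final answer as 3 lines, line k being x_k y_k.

2431 144
11819521 700128
57466508671 3404022192

√285 → a₀=16, period (1,7,2,7,1,32); ℓ=6 even so k=5
step 0: (16, 1)  from 16·(1,0) + (0,1)
…
step 4: (2144, 127)  from 7·(287,17) + (135,8)
step 5: (2431, 144)  from 1·(2144,127) + (287,17)
→ (2431, 144).  Check: 2431²=5909761, 285·144²=5909760, difference 1.
(x_2, y_2) = (2431·2431 + 285·144·144, 2431·144 + 144·2431) = (11819521, 700128)
(x_3, y_3) = (2431·11819521 + 285·144·700128, 2431·700128 + 144·11819521) = (57466508671, 3404022192)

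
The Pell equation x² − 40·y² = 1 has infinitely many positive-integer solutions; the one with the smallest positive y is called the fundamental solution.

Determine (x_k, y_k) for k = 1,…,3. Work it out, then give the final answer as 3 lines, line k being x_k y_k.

19 3
721 114
27379 4329

√40 → a₀=6, period (3,12); ℓ=2 even so k=1
k=0  a_k=6  p_k/q_k = 6/1
k=1  a_k=3  p_k/q_k = 19/3
(x₁, y₁) = (19, 3);  19² − 40·3² = 1 ✓
(19+3√40)^2 = 721 + 114√40
(19+3√40)^3 = 27379 + 4329√40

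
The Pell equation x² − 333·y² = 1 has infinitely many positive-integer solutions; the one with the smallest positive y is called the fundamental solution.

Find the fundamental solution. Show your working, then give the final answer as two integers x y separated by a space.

73 4

d=333: √d = [18; 4,36] (ℓ=2, even), read p_1/q_1
step 0: (18, 1)  from 18·(1,0) + (0,1)
step 1: (73, 4)  from 4·(18,1) + (1,0)
→ (73, 4).  Check: 73²=5329, 333·4²=5328, difference 1.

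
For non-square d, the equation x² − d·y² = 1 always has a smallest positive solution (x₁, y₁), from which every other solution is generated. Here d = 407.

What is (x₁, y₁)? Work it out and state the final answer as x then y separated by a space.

2663 132

√407 → a₀=20, period (5,1,2,1,5,40); ℓ=6 even so k=5
k=0  a_k=20  p_k/q_k = 20/1
k=1  a_k=5  p_k/q_k = 101/5
…
k=4  a_k=1  p_k/q_k = 464/23
k=5  a_k=5  p_k/q_k = 2663/132
(x₁, y₁) = (2663, 132);  2663² − 407·132² = 1 ✓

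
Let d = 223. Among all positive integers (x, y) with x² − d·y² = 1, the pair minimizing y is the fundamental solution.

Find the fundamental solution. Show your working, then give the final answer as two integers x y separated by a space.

√223 = [14; 1,13,1,28, …], period ℓ=4 (even) → k=3
a_0=14:  p_0=14·1+0=14,  q_0=14·0+1=1
a_1=1:  p_1=1·14+1=15,  q_1=1·1+0=1
a_2=13:  p_2=13·15+14=209,  q_2=13·1+1=14
a_3=1:  p_3=1·209+15=224,  q_3=1·14+1=15
(x₁, y₁) = (224, 15);  224² − 223·15² = 1 ✓

224 15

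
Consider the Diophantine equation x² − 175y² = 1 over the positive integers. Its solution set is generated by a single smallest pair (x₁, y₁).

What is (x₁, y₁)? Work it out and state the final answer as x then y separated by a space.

d=175: √d = [13; 4,2,1,2,4,26] (ℓ=6, even), read p_5/q_5
k=0  a_k=13  p_k/q_k = 13/1
…
k=4  a_k=2  p_k/q_k = 463/35
k=5  a_k=4  p_k/q_k = 2024/153
→ (2024, 153).  Check: 2024²=4096576, 175·153²=4096575, difference 1.

2024 153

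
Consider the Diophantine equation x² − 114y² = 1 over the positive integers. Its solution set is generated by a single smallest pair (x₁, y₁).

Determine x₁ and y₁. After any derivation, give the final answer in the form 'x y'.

d=114: √d = [10; 1,2,10,2,1,20] (ℓ=6, even), read p_5/q_5
k=0  a_k=10  p_k/q_k = 10/1
k=1  a_k=1  p_k/q_k = 11/1
…
k=3  a_k=10  p_k/q_k = 331/31
k=4  a_k=2  p_k/q_k = 694/65
k=5  a_k=1  p_k/q_k = 1025/96
(x₁, y₁) = (1025, 96);  1025² − 114·96² = 1 ✓

1025 96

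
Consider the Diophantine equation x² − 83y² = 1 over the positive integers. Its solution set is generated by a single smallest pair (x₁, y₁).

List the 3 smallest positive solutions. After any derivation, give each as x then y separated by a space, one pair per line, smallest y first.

82 9
13447 1476
2205226 242055

√83 → a₀=9, period (9,18); ℓ=2 even so k=1
k=0  a_k=9  p_k/q_k = 9/1
k=1  a_k=9  p_k/q_k = 82/9
fundamental: x₁=82, y₁=9  (since 6724 − 83·81 = 1)
(x_2, y_2) = (82·82 + 83·9·9, 82·9 + 9·82) = (13447, 1476)
(x_3, y_3) = (82·13447 + 83·9·1476, 82·1476 + 9·13447) = (2205226, 242055)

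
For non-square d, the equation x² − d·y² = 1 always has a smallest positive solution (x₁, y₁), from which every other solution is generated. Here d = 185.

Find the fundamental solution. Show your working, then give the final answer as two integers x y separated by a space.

9249 680

√185 = [13; 1,1,1,1,26, …], period ℓ=5 (odd) → k=9
i=0: a=13 ⇒ p=13, q=1
i=1: a=1 ⇒ p=14, q=1
i=2: a=1 ⇒ p=27, q=2
i=3: a=1 ⇒ p=41, q=3
…
i=5: a=26 ⇒ p=1809, q=133
i=6: a=1 ⇒ p=1877, q=138
i=7: a=1 ⇒ p=3686, q=271
i=8: a=1 ⇒ p=5563, q=409
i=9: a=1 ⇒ p=9249, q=680
(x₁, y₁) = (9249, 680);  9249² − 185·680² = 1 ✓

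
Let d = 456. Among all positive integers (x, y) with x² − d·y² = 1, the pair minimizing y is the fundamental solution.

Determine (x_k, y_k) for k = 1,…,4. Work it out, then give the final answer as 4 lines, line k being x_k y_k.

1025 48
2101249 98400
4307559425 201719952
8830494720001 413525803200

d=456: √d = [21; 2,1,4,1,2,42] (ℓ=6, even), read p_5/q_5
k=0  a_k=21  p_k/q_k = 21/1
…
k=2  a_k=1  p_k/q_k = 64/3
…
k=4  a_k=1  p_k/q_k = 363/17
k=5  a_k=2  p_k/q_k = 1025/48
(x₁, y₁) = (1025, 48);  1025² − 456·48² = 1 ✓
n=2: (1025,48)∘(1025,48) = (1025·1025+456·48·48, 1025·48+48·1025) = (2101249,98400)
n=3: (2101249,98400)∘(1025,48) = (1025·2101249+456·48·98400, 1025·98400+48·2101249) = (4307559425,201719952)
n=4: (4307559425,201719952)∘(1025,48) = (1025·4307559425+456·48·201719952, 1025·201719952+48·4307559425) = (8830494720001,413525803200)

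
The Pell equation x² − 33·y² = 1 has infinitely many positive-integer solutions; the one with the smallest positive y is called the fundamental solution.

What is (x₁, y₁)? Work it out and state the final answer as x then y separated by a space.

23 4

d=33: √d = [5; 1,2,1,10] (ℓ=4, even), read p_3/q_3
step 0: (5, 1)  from 5·(1,0) + (0,1)
step 1: (6, 1)  from 1·(5,1) + (1,0)
step 2: (17, 3)  from 2·(6,1) + (5,1)
step 3: (23, 4)  from 1·(17,3) + (6,1)
→ (23, 4).  Check: 23²=529, 33·4²=528, difference 1.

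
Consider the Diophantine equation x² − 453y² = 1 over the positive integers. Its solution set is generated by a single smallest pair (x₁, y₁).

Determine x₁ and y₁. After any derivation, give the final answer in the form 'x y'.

1653751 77700

[21; 3,1,1,10,14,10,1,1,3,42] for √453; ℓ=10 ⇒ convergent index 9
i=0: a=21 ⇒ p=21, q=1
i=1: a=3 ⇒ p=64, q=3
…
i=4: a=10 ⇒ p=1575, q=74
i=5: a=14 ⇒ p=22199, q=1043
i=6: a=10 ⇒ p=223565, q=10504
i=7: a=1 ⇒ p=245764, q=11547
i=8: a=1 ⇒ p=469329, q=22051
i=9: a=3 ⇒ p=1653751, q=77700
→ (1653751, 77700).  Check: 1653751²=2734892370001, 453·77700²=2734892370000, difference 1.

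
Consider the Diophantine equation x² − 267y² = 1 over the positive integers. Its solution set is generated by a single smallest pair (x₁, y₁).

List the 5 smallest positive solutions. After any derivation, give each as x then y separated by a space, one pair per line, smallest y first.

2402 147
11539207 706188
55434348026 3392527005
266306596377697 16297699025832
1279336833564108362 78294142727569923

√267 → a₀=16, period (2,1,15,1,2,32); ℓ=6 even so k=5
i=0: a=16 ⇒ p=16, q=1
i=1: a=2 ⇒ p=33, q=2
…
i=3: a=15 ⇒ p=768, q=47
i=4: a=1 ⇒ p=817, q=50
i=5: a=2 ⇒ p=2402, q=147
→ (2402, 147).  Check: 2402²=5769604, 267·147²=5769603, difference 1.
(2402+147√267)^2 = 11539207 + 706188√267
(2402+147√267)^3 = 55434348026 + 3392527005√267
(2402+147√267)^4 = 266306596377697 + 16297699025832√267
(2402+147√267)^5 = 1279336833564108362 + 78294142727569923√267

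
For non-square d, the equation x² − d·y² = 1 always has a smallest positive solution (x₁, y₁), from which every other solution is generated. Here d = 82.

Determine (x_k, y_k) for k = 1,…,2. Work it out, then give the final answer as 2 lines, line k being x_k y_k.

163 18
53137 5868

d=82: √d = [9; 18] (ℓ=1, odd), read p_1/q_1
k=0  a_k=9  p_k/q_k = 9/1
k=1  a_k=18  p_k/q_k = 163/18
(x₁, y₁) = (163, 18);  163² − 82·18² = 1 ✓
(163+18√82)^2 = 53137 + 5868√82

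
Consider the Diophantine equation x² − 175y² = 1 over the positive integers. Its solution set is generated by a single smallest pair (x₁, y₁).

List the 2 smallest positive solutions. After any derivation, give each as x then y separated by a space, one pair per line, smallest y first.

√175 = [13; 4,2,1,2,4,26, …], period ℓ=6 (even) → k=5
i=0: a=13 ⇒ p=13, q=1
i=1: a=4 ⇒ p=53, q=4
…
i=4: a=2 ⇒ p=463, q=35
i=5: a=4 ⇒ p=2024, q=153
→ (2024, 153).  Check: 2024²=4096576, 175·153²=4096575, difference 1.
(x_2, y_2) = (2024·2024 + 175·153·153, 2024·153 + 153·2024) = (8193151, 619344)

2024 153
8193151 619344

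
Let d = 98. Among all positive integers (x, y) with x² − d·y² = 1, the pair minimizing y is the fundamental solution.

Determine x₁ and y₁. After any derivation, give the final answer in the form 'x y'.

99 10

[9; 1,8,1,18] for √98; ℓ=4 ⇒ convergent index 3
step 0: (9, 1)  from 9·(1,0) + (0,1)
…
step 2: (89, 9)  from 8·(10,1) + (9,1)
step 3: (99, 10)  from 1·(89,9) + (10,1)
→ (99, 10).  Check: 99²=9801, 98·10²=9800, difference 1.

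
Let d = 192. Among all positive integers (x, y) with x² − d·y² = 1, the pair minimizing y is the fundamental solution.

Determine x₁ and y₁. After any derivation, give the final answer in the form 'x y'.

97 7

d=192: √d = [13; 1,5,1,26] (ℓ=4, even), read p_3/q_3
i=0: a=13 ⇒ p=13, q=1
i=1: a=1 ⇒ p=14, q=1
i=2: a=5 ⇒ p=83, q=6
i=3: a=1 ⇒ p=97, q=7
→ (97, 7).  Check: 97²=9409, 192·7²=9408, difference 1.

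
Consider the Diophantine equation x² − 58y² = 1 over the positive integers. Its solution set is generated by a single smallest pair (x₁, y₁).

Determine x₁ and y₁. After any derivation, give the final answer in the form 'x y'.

d=58: √d = [7; 1,1,1,1,1,1,14] (ℓ=7, odd), read p_13/q_13
a_0=7:  p_0=7·1+0=7,  q_0=7·0+1=1
a_1=1:  p_1=1·7+1=8,  q_1=1·1+0=1
…
a_8=1:  p_8=1·1447+99=1546,  q_8=1·190+13=203
…
a_11=1:  p_11=1·4539+2993=7532,  q_11=1·596+393=989
a_12=1:  p_12=1·7532+4539=12071,  q_12=1·989+596=1585
a_13=1:  p_13=1·12071+7532=19603,  q_13=1·1585+989=2574
→ (19603, 2574).  Check: 19603²=384277609, 58·2574²=384277608, difference 1.

19603 2574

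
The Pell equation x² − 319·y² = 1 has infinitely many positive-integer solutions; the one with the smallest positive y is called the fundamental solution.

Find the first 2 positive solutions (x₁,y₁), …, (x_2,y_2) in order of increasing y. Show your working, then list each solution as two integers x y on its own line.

12901780 722361
332911854336799 18639485405160

d=319: √d = [17; 1,6,5,1,4,…,6,1,34] (ℓ=14, even), read p_13/q_13
step 0: (17, 1)  from 17·(1,0) + (0,1)
…
step 8: (58797, 3292)  from 3·(15628,875) + (11913,667)
…
step 12: (11102899, 621643)  from 6·(1798881,100718) + (309613,17335)
step 13: (12901780, 722361)  from 1·(11102899,621643) + (1798881,100718)
fundamental: x₁=12901780, y₁=722361  (since 166455927168400 − 319·521805414321 = 1)
(12901780+722361√319)^2 = 332911854336799 + 18639485405160√319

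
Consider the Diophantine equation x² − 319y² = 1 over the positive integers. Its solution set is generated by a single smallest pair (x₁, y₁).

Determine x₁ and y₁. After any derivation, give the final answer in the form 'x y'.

12901780 722361

√319 = [17; 1,6,5,1,4,…,6,1,34, …], period ℓ=14 (even) → k=13
a_0=17:  p_0=17·1+0=17,  q_0=17·0+1=1
…
a_2=6:  p_2=6·18+17=125,  q_2=6·1+1=7
…
a_4=1:  p_4=1·643+125=768,  q_4=1·36+7=43
…
a_6=3:  p_6=3·3715+768=11913,  q_6=3·208+43=667
…
a_8=3:  p_8=3·15628+11913=58797,  q_8=3·875+667=3292
a_9=4:  p_9=4·58797+15628=250816,  q_9=4·3292+875=14043
a_10=1:  p_10=1·250816+58797=309613,  q_10=1·14043+3292=17335
…
a_12=6:  p_12=6·1798881+309613=11102899,  q_12=6·100718+17335=621643
a_13=1:  p_13=1·11102899+1798881=12901780,  q_13=1·621643+100718=722361
fundamental: x₁=12901780, y₁=722361  (since 166455927168400 − 319·521805414321 = 1)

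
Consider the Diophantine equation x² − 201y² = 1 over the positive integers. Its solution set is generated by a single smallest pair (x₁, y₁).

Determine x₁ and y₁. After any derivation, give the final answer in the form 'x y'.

515095 36332

d=201: √d = [14; 5,1,1,1,2,…,1,5,28] (ℓ=14, even), read p_13/q_13
i=0: a=14 ⇒ p=14, q=1
i=1: a=5 ⇒ p=71, q=5
i=2: a=1 ⇒ p=85, q=6
…
i=4: a=1 ⇒ p=241, q=17
i=5: a=2 ⇒ p=638, q=45
…
i=8: a=1 ⇒ p=8549, q=603
i=9: a=2 ⇒ p=24768, q=1747
…
i=12: a=1 ⇒ p=91402, q=6447
i=13: a=5 ⇒ p=515095, q=36332
(x₁, y₁) = (515095, 36332);  515095² − 201·36332² = 1 ✓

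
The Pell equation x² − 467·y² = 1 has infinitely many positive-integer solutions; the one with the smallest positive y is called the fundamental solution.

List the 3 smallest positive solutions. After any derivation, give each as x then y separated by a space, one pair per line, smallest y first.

1625626 75225
5285319783751 244575431700
17183906517558380626 795176361465413175

d=467: √d = [21; 1,1,1,1,3,…,1,1,42] (ℓ=14, even), read p_13/q_13
k=0  a_k=21  p_k/q_k = 21/1
k=1  a_k=1  p_k/q_k = 22/1
…
k=7  a_k=21  p_k/q_k = 27164/1257
…
k=11  a_k=1  p_k/q_k = 633697/29324
k=12  a_k=1  p_k/q_k = 991929/45901
k=13  a_k=1  p_k/q_k = 1625626/75225
→ (1625626, 75225).  Check: 1625626²=2642659891876, 467·75225²=2642659891875, difference 1.
n=2: (1625626,75225)∘(1625626,75225) = (1625626·1625626+467·75225·75225, 1625626·75225+75225·1625626) = (5285319783751,244575431700)
n=3: (5285319783751,244575431700)∘(1625626,75225) = (1625626·5285319783751+467·75225·244575431700, 1625626·244575431700+75225·5285319783751) = (17183906517558380626,795176361465413175)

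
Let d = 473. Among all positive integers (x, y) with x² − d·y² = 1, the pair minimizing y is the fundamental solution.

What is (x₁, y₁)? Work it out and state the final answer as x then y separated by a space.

87 4

√473 = [21; 1,2,1,42, …], period ℓ=4 (even) → k=3
i=0: a=21 ⇒ p=21, q=1
…
i=2: a=2 ⇒ p=65, q=3
i=3: a=1 ⇒ p=87, q=4
→ (87, 4).  Check: 87²=7569, 473·4²=7568, difference 1.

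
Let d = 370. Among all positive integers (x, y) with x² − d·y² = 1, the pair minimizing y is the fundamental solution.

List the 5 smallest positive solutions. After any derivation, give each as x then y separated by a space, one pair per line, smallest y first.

213859 11118
91471343761 4755368724
39123940210553539 2033956799880714
16734013458886067250241 869959934526623861928
7157438768568706971928026499 372097523273824548176239590

√370 = [19; 4,4,38, …], period ℓ=3 (odd) → k=5
i=0: a=19 ⇒ p=19, q=1
i=1: a=4 ⇒ p=77, q=4
i=2: a=4 ⇒ p=327, q=17
…
i=4: a=4 ⇒ p=50339, q=2617
i=5: a=4 ⇒ p=213859, q=11118
→ (213859, 11118).  Check: 213859²=45735671881, 370·11118²=45735671880, difference 1.
(x_2, y_2) = (213859·213859 + 370·11118·11118, 213859·11118 + 11118·213859) = (91471343761, 4755368724)
(x_3, y_3) = (213859·91471343761 + 370·11118·4755368724, 213859·4755368724 + 11118·91471343761) = (39123940210553539, 2033956799880714)
(x_4, y_4) = (213859·39123940210553539 + 370·11118·2033956799880714, 213859·2033956799880714 + 11118·39123940210553539) = (16734013458886067250241, 869959934526623861928)
(x_5, y_5) = (213859·16734013458886067250241 + 370·11118·869959934526623861928, 213859·869959934526623861928 + 11118·16734013458886067250241) = (7157438768568706971928026499, 372097523273824548176239590)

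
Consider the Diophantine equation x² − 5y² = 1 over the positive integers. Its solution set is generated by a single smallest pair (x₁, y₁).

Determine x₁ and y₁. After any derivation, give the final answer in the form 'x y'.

√5 = [2; 4, …], period ℓ=1 (odd) → k=1
i=0: a=2 ⇒ p=2, q=1
i=1: a=4 ⇒ p=9, q=4
(x₁, y₁) = (9, 4);  9² − 5·4² = 1 ✓

9 4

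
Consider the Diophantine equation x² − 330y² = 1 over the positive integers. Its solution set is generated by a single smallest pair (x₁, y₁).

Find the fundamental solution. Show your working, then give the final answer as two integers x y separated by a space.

[18; 6,36] for √330; ℓ=2 ⇒ convergent index 1
a_0=18:  p_0=18·1+0=18,  q_0=18·0+1=1
a_1=6:  p_1=6·18+1=109,  q_1=6·1+0=6
fundamental: x₁=109, y₁=6  (since 11881 − 330·36 = 1)

109 6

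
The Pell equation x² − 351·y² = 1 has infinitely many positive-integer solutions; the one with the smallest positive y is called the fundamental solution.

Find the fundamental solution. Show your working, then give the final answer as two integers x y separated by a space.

62425 3332

d=351: √d = [18; 1,2,1,3,2,2,2,3,1,2,1,36] (ℓ=12, even), read p_11/q_11
a_0=18:  p_0=18·1+0=18,  q_0=18·0+1=1
a_1=1:  p_1=1·18+1=19,  q_1=1·1+0=1
a_2=2:  p_2=2·19+18=56,  q_2=2·1+1=3
…
a_6=2:  p_6=2·637+281=1555,  q_6=2·34+15=83
…
a_8=3:  p_8=3·3747+1555=12796,  q_8=3·200+83=683
…
a_10=2:  p_10=2·16543+12796=45882,  q_10=2·883+683=2449
a_11=1:  p_11=1·45882+16543=62425,  q_11=1·2449+883=3332
→ (62425, 3332).  Check: 62425²=3896880625, 351·3332²=3896880624, difference 1.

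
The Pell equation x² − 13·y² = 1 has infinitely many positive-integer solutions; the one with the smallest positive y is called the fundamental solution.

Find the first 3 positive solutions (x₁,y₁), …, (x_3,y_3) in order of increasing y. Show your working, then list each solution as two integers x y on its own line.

√13 = [3; 1,1,1,1,6, …], period ℓ=5 (odd) → k=9
step 0: (3, 1)  from 3·(1,0) + (0,1)
step 1: (4, 1)  from 1·(3,1) + (1,0)
…
step 5: (119, 33)  from 6·(18,5) + (11,3)
…
step 8: (393, 109)  from 1·(256,71) + (137,38)
step 9: (649, 180)  from 1·(393,109) + (256,71)
fundamental: x₁=649, y₁=180  (since 421201 − 13·32400 = 1)
k=2:  x_2 = 649·649+13·180·180 = 842401,  y_2 = 649·180+180·649 = 233640
k=3:  x_3 = 649·842401+13·180·233640 = 1093435849,  y_3 = 649·233640+180·842401 = 303264540

649 180
842401 233640
1093435849 303264540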